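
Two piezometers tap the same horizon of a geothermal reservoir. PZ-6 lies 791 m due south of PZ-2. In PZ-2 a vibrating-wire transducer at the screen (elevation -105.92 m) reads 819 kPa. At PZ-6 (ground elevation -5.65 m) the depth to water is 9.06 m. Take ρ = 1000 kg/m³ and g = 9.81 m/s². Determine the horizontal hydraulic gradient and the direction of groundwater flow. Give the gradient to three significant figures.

i ≈ 0.00976; groundwater flows toward the north

Pressure head at PZ-2: ψ = P/(ρg) = 819×1000 / (1000 × 9.81) = 83.49 m.
Total head at PZ-2: h = z + ψ = -105.92 + 83.49 = -22.43 m.
Total head at PZ-6: h = -5.65 − 9.06 = -14.71 m.
Head difference: h(PZ-2) − h(PZ-6) = -22.43 − (-14.71) = -7.72 m.
Hydraulic gradient: i = |Δh| / L = 7.72 / 791 = 0.00976.
Flow is from higher to lower head: from PZ-6 toward PZ-2, i.e. toward the north.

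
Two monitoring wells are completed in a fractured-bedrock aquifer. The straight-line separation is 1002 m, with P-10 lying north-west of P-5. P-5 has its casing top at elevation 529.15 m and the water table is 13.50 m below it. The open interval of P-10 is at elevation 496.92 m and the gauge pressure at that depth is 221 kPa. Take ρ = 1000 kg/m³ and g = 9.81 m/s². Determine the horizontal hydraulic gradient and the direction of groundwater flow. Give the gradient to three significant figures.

i ≈ 0.00379; groundwater flows toward the south-east

Total head at P-5: h = 529.15 − 13.50 = 515.65 m.
Pressure head at P-10: ψ = P/(ρg) = 221×1000 / (1000 × 9.81) = 22.53 m.
Total head at P-10: h = z + ψ = 496.92 + 22.53 = 519.45 m.
Head difference: h(P-5) − h(P-10) = 515.65 − 519.45 = -3.80 m.
Hydraulic gradient: i = |Δh| / L = 3.80 / 1002 = 0.00379.
Flow is from higher to lower head: from P-10 toward P-5, i.e. toward the south-east.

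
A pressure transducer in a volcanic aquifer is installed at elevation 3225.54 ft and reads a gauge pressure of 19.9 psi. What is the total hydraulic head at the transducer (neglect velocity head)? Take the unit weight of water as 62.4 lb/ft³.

ψ = 144·P/γ = 144 × 19.9 / 62.4 = 45.92 ft.
h = z + ψ = 3225.54 + 45.92 = 3271.46 ft.

h ≈ 3271.46 ft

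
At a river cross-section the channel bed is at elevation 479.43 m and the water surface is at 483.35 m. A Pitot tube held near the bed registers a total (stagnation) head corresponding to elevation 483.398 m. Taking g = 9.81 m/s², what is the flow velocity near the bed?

Near the bed, under hydrostatic conditions, the piezometric head (z + ψ) equals the free-surface elevation, 483.35 m.
Velocity head = total − piezometric = 483.398 − 483.35 = 0.048 m.
v = √(2g·h_v) = √(2 × 9.81 × 0.048) = 0.970 m/s.

v ≈ 0.970 m/s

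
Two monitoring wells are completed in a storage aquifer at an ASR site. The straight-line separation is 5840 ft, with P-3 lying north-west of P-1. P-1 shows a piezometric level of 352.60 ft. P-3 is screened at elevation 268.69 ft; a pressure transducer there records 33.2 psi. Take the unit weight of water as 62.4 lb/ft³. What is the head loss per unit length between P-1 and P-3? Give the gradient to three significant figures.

Total head at P-1: h = 352.60 ft (water level in the piezometer is the total head).
Pressure head at P-3: ψ = 144·P/γ = 144 × 33.2 / 62.4 = 76.62 ft.
Total head at P-3: h = z + ψ = 268.69 + 76.62 = 345.31 ft.
Head difference: h(P-1) − h(P-3) = 352.60 − 345.31 = 7.29 ft.
Hydraulic gradient: i = |Δh| / L = 7.29 / 5840 = 0.00125.

i ≈ 0.00125 ft/ft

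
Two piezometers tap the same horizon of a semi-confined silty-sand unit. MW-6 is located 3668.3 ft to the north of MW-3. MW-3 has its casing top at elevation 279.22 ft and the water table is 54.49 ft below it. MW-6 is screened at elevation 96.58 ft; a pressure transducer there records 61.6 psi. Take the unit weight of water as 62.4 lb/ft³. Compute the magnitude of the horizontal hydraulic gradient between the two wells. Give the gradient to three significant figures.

i ≈ 0.00382

Total head at MW-3: h = 279.22 − 54.49 = 224.73 ft.
Pressure head at MW-6: ψ = 144·P/γ = 144 × 61.6 / 62.4 = 142.15 ft.
Total head at MW-6: h = z + ψ = 96.58 + 142.15 = 238.73 ft.
Head difference: h(MW-3) − h(MW-6) = 224.73 − 238.73 = -14.00 ft.
Hydraulic gradient: i = |Δh| / L = 14.00 / 3668.3 = 0.00382.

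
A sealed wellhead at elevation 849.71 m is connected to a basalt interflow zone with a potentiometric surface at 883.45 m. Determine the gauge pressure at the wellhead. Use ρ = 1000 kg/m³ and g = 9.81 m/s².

Head above the cap: Δh = 883.45 − 849.71 = 33.74 m.
P = ρgΔh = 1000 × 9.81 × 33.74 = 330989 Pa ≈ 331 kPa.

P ≈ 331 kPa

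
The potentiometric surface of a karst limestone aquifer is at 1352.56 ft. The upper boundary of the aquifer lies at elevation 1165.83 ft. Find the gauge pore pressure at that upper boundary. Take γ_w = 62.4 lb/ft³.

Pressure head at the aquifer top: ψ = h − z = 1352.56 − 1165.83 = 186.73 ft.
P = γψ/144 = 62.4 × 186.73 / 144 = 80.9 psi.

P ≈ 80.9 psi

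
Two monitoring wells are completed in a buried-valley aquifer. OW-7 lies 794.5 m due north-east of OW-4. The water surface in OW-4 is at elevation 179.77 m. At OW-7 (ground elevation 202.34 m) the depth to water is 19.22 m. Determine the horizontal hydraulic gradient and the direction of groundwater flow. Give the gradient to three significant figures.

Total head at OW-4: h = 179.77 m (water level in the piezometer is the total head).
Total head at OW-7: h = 202.34 − 19.22 = 183.12 m.
Head difference: h(OW-4) − h(OW-7) = 179.77 − 183.12 = -3.35 m.
Hydraulic gradient: i = |Δh| / L = 3.35 / 794.5 = 0.00422.
Flow is from higher to lower head: from OW-7 toward OW-4, i.e. toward the south-west.

i ≈ 0.00422; groundwater flows toward the south-west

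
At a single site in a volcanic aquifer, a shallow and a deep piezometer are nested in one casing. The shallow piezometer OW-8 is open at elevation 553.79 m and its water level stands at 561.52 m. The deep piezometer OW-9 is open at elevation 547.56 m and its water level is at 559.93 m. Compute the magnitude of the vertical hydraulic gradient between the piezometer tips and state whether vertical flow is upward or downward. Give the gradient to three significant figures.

Total head at OW-8: h = 561.52 m (water level in the standpipe).
Total head at OW-9: h = 559.93 m.
Δh = h(OW-8) − h(OW-9) = 561.52 − 559.93 = 1.59 m.
Vertical separation Δz = 553.79 − 547.56 = 6.23 m.
|i_v| = |Δh| / Δz = 1.59 / 6.23 = 0.255.
Head is higher in the shallow piezometer, so vertical flow is downward (recharge condition).

|i_v| ≈ 0.255; vertical flow is downward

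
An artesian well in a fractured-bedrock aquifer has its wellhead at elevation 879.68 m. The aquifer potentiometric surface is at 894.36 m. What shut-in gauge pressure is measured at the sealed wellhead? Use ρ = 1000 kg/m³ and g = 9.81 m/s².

P ≈ 144 kPa

Head above the cap: Δh = 894.36 − 879.68 = 14.68 m.
P = ρgΔh = 1000 × 9.81 × 14.68 = 144011 Pa ≈ 144 kPa.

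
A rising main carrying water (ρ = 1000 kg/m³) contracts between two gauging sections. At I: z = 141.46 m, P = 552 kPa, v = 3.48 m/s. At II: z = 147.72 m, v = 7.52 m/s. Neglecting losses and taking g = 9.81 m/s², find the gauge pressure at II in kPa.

P₂ ≈ 468 kPa

Pressure head at I: ψ₁ = P₁/(ρg) = 552×1000 / (1000 × 9.81) = 56.27 m.
Velocity heads: v₁²/2g = 3.48²/19.62 = 0.617 m; v₂²/2g = 7.52²/19.62 = 2.882 m.
Total head H = z₁ + ψ₁ + v₁²/2g = 141.46 + 56.27 + 0.617 = 198.35 m.
ψ₂ = H − z₂ − v₂²/2g = 198.35 − 147.72 − 2.882 = 47.75 m.
P₂ = ρgψ₂ = 1000 × 9.81 × 47.75 ≈ 468 kPa.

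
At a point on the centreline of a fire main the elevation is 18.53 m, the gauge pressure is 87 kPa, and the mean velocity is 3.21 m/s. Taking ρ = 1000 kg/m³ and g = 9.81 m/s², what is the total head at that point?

h ≈ 27.92 m

Pressure head ψ = P/(ρg) = 87×1000 / (1000 × 9.81) = 8.87 m.
Velocity head = v²/(2g) = 3.21² / (2 × 9.81) = 0.525 m.
h = z + ψ + v²/(2g) = 18.53 + 8.87 + 0.525 = 27.92 m.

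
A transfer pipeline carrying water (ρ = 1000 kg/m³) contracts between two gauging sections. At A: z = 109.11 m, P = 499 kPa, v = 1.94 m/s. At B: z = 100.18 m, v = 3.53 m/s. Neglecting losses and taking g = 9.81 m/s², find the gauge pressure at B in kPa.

P₂ ≈ 582 kPa

Pressure head at A: ψ₁ = P₁/(ρg) = 499×1000 / (1000 × 9.81) = 50.87 m.
Velocity heads: v₁²/2g = 1.94²/19.62 = 0.192 m; v₂²/2g = 3.53²/19.62 = 0.635 m.
Total head H = z₁ + ψ₁ + v₁²/2g = 109.11 + 50.87 + 0.192 = 160.17 m.
ψ₂ = H − z₂ − v₂²/2g = 160.17 − 100.18 − 0.635 = 59.35 m.
P₂ = ρgψ₂ = 1000 × 9.81 × 59.35 ≈ 582 kPa.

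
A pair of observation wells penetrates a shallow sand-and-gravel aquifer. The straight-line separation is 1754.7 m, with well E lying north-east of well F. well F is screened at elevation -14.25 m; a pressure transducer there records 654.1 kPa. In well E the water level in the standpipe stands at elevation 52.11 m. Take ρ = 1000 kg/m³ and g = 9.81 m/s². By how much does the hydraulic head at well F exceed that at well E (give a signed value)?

Δh ≈ 0.32 m

Pressure head at well F: ψ = P/(ρg) = 654.1×1000 / (1000 × 9.81) = 66.68 m.
Total head at well F: h = z + ψ = -14.25 + 66.68 = 52.43 m.
Total head at well E: h = 52.11 m (water level in the piezometer is the total head).
Head difference: h(well F) − h(well E) = 52.43 − 52.11 = 0.32 m.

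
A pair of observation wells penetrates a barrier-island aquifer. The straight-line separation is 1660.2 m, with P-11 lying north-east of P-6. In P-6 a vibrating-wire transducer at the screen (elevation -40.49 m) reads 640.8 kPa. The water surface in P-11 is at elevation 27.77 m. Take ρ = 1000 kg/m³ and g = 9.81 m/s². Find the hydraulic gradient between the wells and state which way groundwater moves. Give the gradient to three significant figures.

i ≈ 0.00177; groundwater flows toward the south-west

Pressure head at P-6: ψ = P/(ρg) = 640.8×1000 / (1000 × 9.81) = 65.32 m.
Total head at P-6: h = z + ψ = -40.49 + 65.32 = 24.83 m.
Total head at P-11: h = 27.77 m (water level in the piezometer is the total head).
Head difference: h(P-6) − h(P-11) = 24.83 − 27.77 = -2.94 m.
Hydraulic gradient: i = |Δh| / L = 2.94 / 1660.2 = 0.00177.
Flow is from higher to lower head: from P-11 toward P-6, i.e. toward the south-west.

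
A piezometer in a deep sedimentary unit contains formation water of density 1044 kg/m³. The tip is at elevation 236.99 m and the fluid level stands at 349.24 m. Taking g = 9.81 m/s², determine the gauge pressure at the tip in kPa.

Pressure head ψ = h − z = 349.24 − 236.99 = 112.25 m.
P = ρgψ = 1044 × 9.81 × 112.25 = 1149624 Pa ≈ 1150 kPa.

P ≈ 1150 kPa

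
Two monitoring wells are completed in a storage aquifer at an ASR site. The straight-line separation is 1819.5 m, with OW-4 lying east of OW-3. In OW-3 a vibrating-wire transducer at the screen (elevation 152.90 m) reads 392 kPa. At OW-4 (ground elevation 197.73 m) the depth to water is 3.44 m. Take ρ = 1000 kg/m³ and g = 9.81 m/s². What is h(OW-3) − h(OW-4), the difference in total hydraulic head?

Δh ≈ -1.43 m

Pressure head at OW-3: ψ = P/(ρg) = 392×1000 / (1000 × 9.81) = 39.96 m.
Total head at OW-3: h = z + ψ = 152.90 + 39.96 = 192.86 m.
Total head at OW-4: h = 197.73 − 3.44 = 194.29 m.
Head difference: h(OW-3) − h(OW-4) = 192.86 − 194.29 = -1.43 m.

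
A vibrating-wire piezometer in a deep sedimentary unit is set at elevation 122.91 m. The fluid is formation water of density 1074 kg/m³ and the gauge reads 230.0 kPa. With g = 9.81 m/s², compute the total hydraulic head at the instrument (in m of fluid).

h ≈ 144.74 m

ψ = P/(ρg) = 230.0×1000 / (1074 × 9.81) = 21.83 m.
h = z + ψ = 122.91 + 21.83 = 144.74 m.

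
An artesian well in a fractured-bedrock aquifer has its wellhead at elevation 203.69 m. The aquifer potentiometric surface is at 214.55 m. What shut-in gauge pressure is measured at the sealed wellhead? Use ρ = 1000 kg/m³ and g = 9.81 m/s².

Head above the cap: Δh = 214.55 − 203.69 = 10.86 m.
P = ρgΔh = 1000 × 9.81 × 10.86 = 106537 Pa ≈ 107 kPa.

P ≈ 107 kPa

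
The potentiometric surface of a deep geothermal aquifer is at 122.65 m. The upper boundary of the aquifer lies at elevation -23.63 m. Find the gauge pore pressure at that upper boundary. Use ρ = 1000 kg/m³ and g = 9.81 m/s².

Pressure head at the aquifer top: ψ = h − z = 122.65 − (-23.63) = 146.28 m.
P = ρgψ = 1000 × 9.81 × 146.28 = 1435007 Pa ≈ 1440 kPa.

P ≈ 1440 kPa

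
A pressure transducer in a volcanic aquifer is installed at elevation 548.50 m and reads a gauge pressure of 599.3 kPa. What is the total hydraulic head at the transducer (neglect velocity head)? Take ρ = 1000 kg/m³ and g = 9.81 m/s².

h ≈ 609.59 m

ψ = P/(ρg) = 599.3×1000 / (1000 × 9.81) = 61.09 m.
h = z + ψ = 548.50 + 61.09 = 609.59 m.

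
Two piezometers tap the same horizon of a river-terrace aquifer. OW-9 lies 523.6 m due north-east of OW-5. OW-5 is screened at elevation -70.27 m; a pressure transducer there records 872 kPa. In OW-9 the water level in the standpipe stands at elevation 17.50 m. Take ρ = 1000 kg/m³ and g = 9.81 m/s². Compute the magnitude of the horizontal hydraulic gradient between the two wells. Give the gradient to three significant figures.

i ≈ 0.00214

Pressure head at OW-5: ψ = P/(ρg) = 872×1000 / (1000 × 9.81) = 88.89 m.
Total head at OW-5: h = z + ψ = -70.27 + 88.89 = 18.62 m.
Total head at OW-9: h = 17.50 m (water level in the piezometer is the total head).
Head difference: h(OW-5) − h(OW-9) = 18.62 − 17.50 = 1.12 m.
Hydraulic gradient: i = |Δh| / L = 1.12 / 523.6 = 0.00214.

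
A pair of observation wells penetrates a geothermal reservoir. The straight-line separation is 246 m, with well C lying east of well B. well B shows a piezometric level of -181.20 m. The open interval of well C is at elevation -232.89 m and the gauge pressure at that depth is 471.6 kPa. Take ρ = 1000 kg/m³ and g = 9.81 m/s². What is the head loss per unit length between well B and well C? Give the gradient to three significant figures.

i ≈ 0.0147 m/m

Total head at well B: h = -181.20 m (water level in the piezometer is the total head).
Pressure head at well C: ψ = P/(ρg) = 471.6×1000 / (1000 × 9.81) = 48.07 m.
Total head at well C: h = z + ψ = -232.89 + 48.07 = -184.82 m.
Head difference: h(well B) − h(well C) = -181.20 − (-184.82) = 3.62 m.
Hydraulic gradient: i = |Δh| / L = 3.62 / 246 = 0.0147.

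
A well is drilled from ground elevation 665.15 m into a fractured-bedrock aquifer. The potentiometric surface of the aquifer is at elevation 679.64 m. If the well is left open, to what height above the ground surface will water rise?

Water rises to the potentiometric surface, so the rise above ground = 679.64 − 665.15 = 14.49 m.

≈ 14.49 m above ground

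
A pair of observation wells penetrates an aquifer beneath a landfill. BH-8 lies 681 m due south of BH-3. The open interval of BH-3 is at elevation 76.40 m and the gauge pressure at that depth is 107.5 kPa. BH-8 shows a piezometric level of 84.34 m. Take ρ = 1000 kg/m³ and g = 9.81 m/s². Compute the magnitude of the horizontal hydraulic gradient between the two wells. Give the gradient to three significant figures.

i ≈ 0.00443

Pressure head at BH-3: ψ = P/(ρg) = 107.5×1000 / (1000 × 9.81) = 10.96 m.
Total head at BH-3: h = z + ψ = 76.40 + 10.96 = 87.36 m.
Total head at BH-8: h = 84.34 m (water level in the piezometer is the total head).
Head difference: h(BH-3) − h(BH-8) = 87.36 − 84.34 = 3.02 m.
Hydraulic gradient: i = |Δh| / L = 3.02 / 681 = 0.00443.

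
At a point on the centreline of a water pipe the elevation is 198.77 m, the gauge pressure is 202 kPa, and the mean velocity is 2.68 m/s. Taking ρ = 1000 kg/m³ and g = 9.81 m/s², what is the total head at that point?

Pressure head ψ = P/(ρg) = 202×1000 / (1000 × 9.81) = 20.59 m.
Velocity head = v²/(2g) = 2.68² / (2 × 9.81) = 0.366 m.
h = z + ψ + v²/(2g) = 198.77 + 20.59 + 0.366 = 219.73 m.

h ≈ 219.73 m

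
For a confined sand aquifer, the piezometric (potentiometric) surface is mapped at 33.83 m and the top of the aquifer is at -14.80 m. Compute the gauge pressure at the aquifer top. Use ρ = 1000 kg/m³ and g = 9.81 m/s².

P ≈ 477 kPa

Pressure head at the aquifer top: ψ = h − z = 33.83 − (-14.80) = 48.63 m.
P = ρgψ = 1000 × 9.81 × 48.63 = 477060 Pa ≈ 477 kPa.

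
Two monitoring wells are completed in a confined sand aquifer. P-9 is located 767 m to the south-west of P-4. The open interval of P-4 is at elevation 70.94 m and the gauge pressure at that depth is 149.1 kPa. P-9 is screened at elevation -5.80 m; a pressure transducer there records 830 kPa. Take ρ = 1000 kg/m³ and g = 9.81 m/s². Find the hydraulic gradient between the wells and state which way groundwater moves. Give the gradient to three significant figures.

Pressure head at P-4: ψ = P/(ρg) = 149.1×1000 / (1000 × 9.81) = 15.20 m.
Total head at P-4: h = z + ψ = 70.94 + 15.20 = 86.14 m.
Pressure head at P-9: ψ = P/(ρg) = 830×1000 / (1000 × 9.81) = 84.61 m.
Total head at P-9: h = z + ψ = -5.80 + 84.61 = 78.81 m.
Head difference: h(P-4) − h(P-9) = 86.14 − 78.81 = 7.33 m.
Hydraulic gradient: i = |Δh| / L = 7.33 / 767 = 0.00956.
Flow is from higher to lower head: from P-4 toward P-9, i.e. toward the south-west.

i ≈ 0.00956; groundwater flows toward the south-west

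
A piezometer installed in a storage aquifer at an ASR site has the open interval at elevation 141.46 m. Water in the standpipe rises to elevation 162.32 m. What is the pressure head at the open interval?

Total head h = 162.32 m (the water-surface elevation in the piezometer).
Pressure head ψ = h − z = 162.32 − 141.46 = 20.86 m.

ψ ≈ 20.86 m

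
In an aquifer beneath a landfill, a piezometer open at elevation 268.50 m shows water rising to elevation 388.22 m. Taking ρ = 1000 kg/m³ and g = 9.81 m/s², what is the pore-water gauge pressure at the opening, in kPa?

Pressure head ψ = h − z = 388.22 − 268.50 = 119.72 m.
P = ρgψ = 1000 × 9.81 × 119.72 = 1174453 Pa ≈ 1170 kPa.

P ≈ 1170 kPa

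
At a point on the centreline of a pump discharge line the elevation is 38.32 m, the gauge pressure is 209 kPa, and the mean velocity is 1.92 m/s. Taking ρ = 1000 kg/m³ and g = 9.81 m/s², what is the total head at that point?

Pressure head ψ = P/(ρg) = 209×1000 / (1000 × 9.81) = 21.30 m.
Velocity head = v²/(2g) = 1.92² / (2 × 9.81) = 0.188 m.
h = z + ψ + v²/(2g) = 38.32 + 21.30 + 0.188 = 59.81 m.

h ≈ 59.81 m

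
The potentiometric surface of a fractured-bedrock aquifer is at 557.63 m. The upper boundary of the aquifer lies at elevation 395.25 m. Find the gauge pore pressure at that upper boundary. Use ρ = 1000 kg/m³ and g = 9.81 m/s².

P ≈ 1590 kPa

Pressure head at the aquifer top: ψ = h − z = 557.63 − 395.25 = 162.38 m.
P = ρgψ = 1000 × 9.81 × 162.38 = 1592948 Pa ≈ 1590 kPa.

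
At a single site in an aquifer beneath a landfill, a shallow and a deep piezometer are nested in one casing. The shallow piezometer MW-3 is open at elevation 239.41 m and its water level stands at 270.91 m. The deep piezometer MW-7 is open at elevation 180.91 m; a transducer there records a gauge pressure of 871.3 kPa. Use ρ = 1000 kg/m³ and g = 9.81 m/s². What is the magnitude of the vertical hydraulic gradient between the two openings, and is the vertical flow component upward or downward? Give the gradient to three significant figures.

|i_v| ≈ 0.0202; vertical flow is downward

Total head at MW-3: h = 270.91 m (water level in the standpipe).
Pressure head at MW-7: ψ = P/(ρg) = 871.3×1000 / (1000 × 9.81) = 88.82 m.
Total head at MW-7: h = z + ψ = 180.91 + 88.82 = 269.73 m.
Δh = h(MW-3) − h(MW-7) = 270.91 − 269.73 = 1.18 m.
Vertical separation Δz = 239.41 − 180.91 = 58.50 m.
|i_v| = |Δh| / Δz = 1.18 / 58.50 = 0.0202.
Head is higher in the shallow piezometer, so vertical flow is downward (recharge condition).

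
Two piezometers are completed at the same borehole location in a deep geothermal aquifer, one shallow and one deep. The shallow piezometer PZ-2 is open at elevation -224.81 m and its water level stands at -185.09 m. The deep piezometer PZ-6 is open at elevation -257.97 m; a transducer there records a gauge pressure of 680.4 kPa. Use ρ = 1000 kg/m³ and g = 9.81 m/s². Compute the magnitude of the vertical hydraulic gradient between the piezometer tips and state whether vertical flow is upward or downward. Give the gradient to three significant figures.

Total head at PZ-2: h = -185.09 m (water level in the standpipe).
Pressure head at PZ-6: ψ = P/(ρg) = 680.4×1000 / (1000 × 9.81) = 69.36 m.
Total head at PZ-6: h = z + ψ = -257.97 + 69.36 = -188.61 m.
Δh = h(PZ-2) − h(PZ-6) = -185.09 − (-188.61) = 3.52 m.
Vertical separation Δz = -224.81 − (-257.97) = 33.16 m.
|i_v| = |Δh| / Δz = 3.52 / 33.16 = 0.106.
Head is higher in the shallow piezometer, so vertical flow is downward (recharge condition).

|i_v| ≈ 0.106; vertical flow is downward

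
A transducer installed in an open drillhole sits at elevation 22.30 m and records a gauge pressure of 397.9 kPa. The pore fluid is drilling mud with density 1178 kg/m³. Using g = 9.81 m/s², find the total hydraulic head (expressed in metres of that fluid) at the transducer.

h ≈ 56.73 m

ψ = P/(ρg) = 397.9×1000 / (1178 × 9.81) = 34.43 m.
h = z + ψ = 22.30 + 34.43 = 56.73 m.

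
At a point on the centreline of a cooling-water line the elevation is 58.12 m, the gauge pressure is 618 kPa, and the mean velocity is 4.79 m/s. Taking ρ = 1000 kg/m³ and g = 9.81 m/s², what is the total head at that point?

h ≈ 122.29 m

Pressure head ψ = P/(ρg) = 618×1000 / (1000 × 9.81) = 63.00 m.
Velocity head = v²/(2g) = 4.79² / (2 × 9.81) = 1.169 m.
h = z + ψ + v²/(2g) = 58.12 + 63.00 + 1.169 = 122.29 m.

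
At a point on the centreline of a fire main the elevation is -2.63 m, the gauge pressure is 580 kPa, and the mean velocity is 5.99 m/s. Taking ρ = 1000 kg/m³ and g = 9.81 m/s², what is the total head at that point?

h ≈ 58.32 m

Pressure head ψ = P/(ρg) = 580×1000 / (1000 × 9.81) = 59.12 m.
Velocity head = v²/(2g) = 5.99² / (2 × 9.81) = 1.829 m.
h = z + ψ + v²/(2g) = -2.63 + 59.12 + 1.829 = 58.32 m.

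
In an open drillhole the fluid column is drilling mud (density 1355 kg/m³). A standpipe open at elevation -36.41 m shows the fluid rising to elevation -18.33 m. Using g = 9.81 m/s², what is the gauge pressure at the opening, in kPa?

Pressure head ψ = h − z = -18.33 − (-36.41) = 18.08 m.
P = ρgψ = 1355 × 9.81 × 18.08 = 240329 Pa ≈ 240 kPa.

P ≈ 240 kPa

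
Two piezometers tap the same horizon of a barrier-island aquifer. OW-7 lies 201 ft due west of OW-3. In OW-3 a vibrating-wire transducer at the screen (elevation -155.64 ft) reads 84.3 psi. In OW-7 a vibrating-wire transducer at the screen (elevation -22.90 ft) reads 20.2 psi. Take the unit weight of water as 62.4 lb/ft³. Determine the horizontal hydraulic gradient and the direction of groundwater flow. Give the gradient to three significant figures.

i ≈ 0.0755; groundwater flows toward the west

Pressure head at OW-3: ψ = 144·P/γ = 144 × 84.3 / 62.4 = 194.54 ft.
Total head at OW-3: h = z + ψ = -155.64 + 194.54 = 38.90 ft.
Pressure head at OW-7: ψ = 144·P/γ = 144 × 20.2 / 62.4 = 46.62 ft.
Total head at OW-7: h = z + ψ = -22.90 + 46.62 = 23.72 ft.
Head difference: h(OW-3) − h(OW-7) = 38.90 − 23.72 = 15.18 ft.
Hydraulic gradient: i = |Δh| / L = 15.18 / 201 = 0.0755.
Flow is from higher to lower head: from OW-3 toward OW-7, i.e. toward the west.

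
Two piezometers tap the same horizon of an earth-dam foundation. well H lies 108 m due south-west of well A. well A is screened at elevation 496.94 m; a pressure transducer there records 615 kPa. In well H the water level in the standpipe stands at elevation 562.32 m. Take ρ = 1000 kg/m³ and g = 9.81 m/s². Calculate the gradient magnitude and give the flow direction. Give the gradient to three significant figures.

i ≈ 0.0249; groundwater flows toward the north-east

Pressure head at well A: ψ = P/(ρg) = 615×1000 / (1000 × 9.81) = 62.69 m.
Total head at well A: h = z + ψ = 496.94 + 62.69 = 559.63 m.
Total head at well H: h = 562.32 m (water level in the piezometer is the total head).
Head difference: h(well A) − h(well H) = 559.63 − 562.32 = -2.69 m.
Hydraulic gradient: i = |Δh| / L = 2.69 / 108 = 0.0249.
Flow is from higher to lower head: from well H toward well A, i.e. toward the north-east.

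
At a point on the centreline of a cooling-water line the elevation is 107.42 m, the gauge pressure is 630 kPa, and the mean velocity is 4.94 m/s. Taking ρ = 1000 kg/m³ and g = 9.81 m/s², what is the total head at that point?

h ≈ 172.88 m

Pressure head ψ = P/(ρg) = 630×1000 / (1000 × 9.81) = 64.22 m.
Velocity head = v²/(2g) = 4.94² / (2 × 9.81) = 1.244 m.
h = z + ψ + v²/(2g) = 107.42 + 64.22 + 1.244 = 172.88 m.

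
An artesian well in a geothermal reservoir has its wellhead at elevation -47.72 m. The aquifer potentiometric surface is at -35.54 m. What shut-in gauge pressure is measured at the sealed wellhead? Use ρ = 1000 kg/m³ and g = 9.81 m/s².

P ≈ 119 kPa

Head above the cap: Δh = -35.54 − (-47.72) = 12.18 m.
P = ρgΔh = 1000 × 9.81 × 12.18 = 119486 Pa ≈ 119 kPa.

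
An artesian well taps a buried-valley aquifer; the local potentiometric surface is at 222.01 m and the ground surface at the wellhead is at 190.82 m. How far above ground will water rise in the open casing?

≈ 31.19 m above ground

Water rises to the potentiometric surface, so the rise above ground = 222.01 − 190.82 = 31.19 m.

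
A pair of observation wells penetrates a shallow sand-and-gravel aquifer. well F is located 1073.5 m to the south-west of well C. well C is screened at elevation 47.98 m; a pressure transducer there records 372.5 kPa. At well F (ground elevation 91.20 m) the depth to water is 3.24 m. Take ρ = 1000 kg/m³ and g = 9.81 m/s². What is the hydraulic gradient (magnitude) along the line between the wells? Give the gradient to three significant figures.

Pressure head at well C: ψ = P/(ρg) = 372.5×1000 / (1000 × 9.81) = 37.97 m.
Total head at well C: h = z + ψ = 47.98 + 37.97 = 85.95 m.
Total head at well F: h = 91.20 − 3.24 = 87.96 m.
Head difference: h(well C) − h(well F) = 85.95 − 87.96 = -2.01 m.
Hydraulic gradient: i = |Δh| / L = 2.01 / 1073.5 = 0.00187.

i ≈ 0.00187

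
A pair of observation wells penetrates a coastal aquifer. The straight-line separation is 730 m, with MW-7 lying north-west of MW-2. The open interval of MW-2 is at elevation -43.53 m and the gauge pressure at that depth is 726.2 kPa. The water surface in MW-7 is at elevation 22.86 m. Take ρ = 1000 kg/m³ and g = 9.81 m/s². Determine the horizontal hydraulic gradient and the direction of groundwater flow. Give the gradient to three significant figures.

Pressure head at MW-2: ψ = P/(ρg) = 726.2×1000 / (1000 × 9.81) = 74.03 m.
Total head at MW-2: h = z + ψ = -43.53 + 74.03 = 30.50 m.
Total head at MW-7: h = 22.86 m (water level in the piezometer is the total head).
Head difference: h(MW-2) − h(MW-7) = 30.50 − 22.86 = 7.64 m.
Hydraulic gradient: i = |Δh| / L = 7.64 / 730 = 0.0105.
Flow is from higher to lower head: from MW-2 toward MW-7, i.e. toward the north-west.

i ≈ 0.0105; groundwater flows toward the north-west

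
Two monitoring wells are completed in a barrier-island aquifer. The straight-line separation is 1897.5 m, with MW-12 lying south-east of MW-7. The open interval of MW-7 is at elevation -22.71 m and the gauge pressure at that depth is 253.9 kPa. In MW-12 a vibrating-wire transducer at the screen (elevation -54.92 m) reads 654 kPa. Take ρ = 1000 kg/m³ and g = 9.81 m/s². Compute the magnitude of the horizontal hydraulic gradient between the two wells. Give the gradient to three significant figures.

Pressure head at MW-7: ψ = P/(ρg) = 253.9×1000 / (1000 × 9.81) = 25.88 m.
Total head at MW-7: h = z + ψ = -22.71 + 25.88 = 3.17 m.
Pressure head at MW-12: ψ = P/(ρg) = 654×1000 / (1000 × 9.81) = 66.67 m.
Total head at MW-12: h = z + ψ = -54.92 + 66.67 = 11.75 m.
Head difference: h(MW-7) − h(MW-12) = 3.17 − 11.75 = -8.58 m.
Hydraulic gradient: i = |Δh| / L = 8.58 / 1897.5 = 0.00452.

i ≈ 0.00452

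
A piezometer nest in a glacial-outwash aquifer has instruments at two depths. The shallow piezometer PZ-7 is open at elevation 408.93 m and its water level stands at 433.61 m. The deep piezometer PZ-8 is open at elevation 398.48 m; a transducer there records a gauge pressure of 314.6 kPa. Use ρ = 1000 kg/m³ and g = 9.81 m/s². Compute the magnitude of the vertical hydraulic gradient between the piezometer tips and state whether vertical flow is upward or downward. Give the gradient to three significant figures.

|i_v| ≈ 0.293; vertical flow is downward

Total head at PZ-7: h = 433.61 m (water level in the standpipe).
Pressure head at PZ-8: ψ = P/(ρg) = 314.6×1000 / (1000 × 9.81) = 32.07 m.
Total head at PZ-8: h = z + ψ = 398.48 + 32.07 = 430.55 m.
Δh = h(PZ-7) − h(PZ-8) = 433.61 − 430.55 = 3.06 m.
Vertical separation Δz = 408.93 − 398.48 = 10.45 m.
|i_v| = |Δh| / Δz = 3.06 / 10.45 = 0.293.
Head is higher in the shallow piezometer, so vertical flow is downward (recharge condition).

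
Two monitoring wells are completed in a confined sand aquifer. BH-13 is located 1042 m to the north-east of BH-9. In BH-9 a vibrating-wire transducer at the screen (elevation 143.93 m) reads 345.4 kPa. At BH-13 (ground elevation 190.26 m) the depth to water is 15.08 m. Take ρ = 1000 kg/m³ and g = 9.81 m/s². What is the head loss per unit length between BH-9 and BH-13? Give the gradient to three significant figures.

Pressure head at BH-9: ψ = P/(ρg) = 345.4×1000 / (1000 × 9.81) = 35.21 m.
Total head at BH-9: h = z + ψ = 143.93 + 35.21 = 179.14 m.
Total head at BH-13: h = 190.26 − 15.08 = 175.18 m.
Head difference: h(BH-9) − h(BH-13) = 179.14 − 175.18 = 3.96 m.
Hydraulic gradient: i = |Δh| / L = 3.96 / 1042 = 0.00380.

i ≈ 0.00380 m/m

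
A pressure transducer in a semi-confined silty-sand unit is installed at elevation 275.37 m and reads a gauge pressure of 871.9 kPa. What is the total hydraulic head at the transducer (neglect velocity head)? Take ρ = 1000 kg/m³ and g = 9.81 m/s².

ψ = P/(ρg) = 871.9×1000 / (1000 × 9.81) = 88.88 m.
h = z + ψ = 275.37 + 88.88 = 364.25 m.

h ≈ 364.25 m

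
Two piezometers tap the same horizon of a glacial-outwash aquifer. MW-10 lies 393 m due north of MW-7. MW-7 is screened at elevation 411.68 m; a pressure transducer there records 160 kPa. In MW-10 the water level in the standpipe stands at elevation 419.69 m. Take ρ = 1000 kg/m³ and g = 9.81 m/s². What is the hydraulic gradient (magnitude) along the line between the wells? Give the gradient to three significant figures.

Pressure head at MW-7: ψ = P/(ρg) = 160×1000 / (1000 × 9.81) = 16.31 m.
Total head at MW-7: h = z + ψ = 411.68 + 16.31 = 427.99 m.
Total head at MW-10: h = 419.69 m (water level in the piezometer is the total head).
Head difference: h(MW-7) − h(MW-10) = 427.99 − 419.69 = 8.30 m.
Hydraulic gradient: i = |Δh| / L = 8.30 / 393 = 0.0211.

i ≈ 0.0211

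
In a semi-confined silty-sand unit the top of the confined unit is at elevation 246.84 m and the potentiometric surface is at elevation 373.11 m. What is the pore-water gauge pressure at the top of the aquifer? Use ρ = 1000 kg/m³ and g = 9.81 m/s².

P ≈ 1240 kPa

Pressure head at the aquifer top: ψ = h − z = 373.11 − 246.84 = 126.27 m.
P = ρgψ = 1000 × 9.81 × 126.27 = 1238709 Pa ≈ 1240 kPa.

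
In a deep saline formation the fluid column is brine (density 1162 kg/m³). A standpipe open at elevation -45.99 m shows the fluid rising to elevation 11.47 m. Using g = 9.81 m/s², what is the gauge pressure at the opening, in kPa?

Pressure head ψ = h − z = 11.47 − (-45.99) = 57.46 m.
P = ρgψ = 1162 × 9.81 × 57.46 = 654999 Pa ≈ 655 kPa.

P ≈ 655 kPa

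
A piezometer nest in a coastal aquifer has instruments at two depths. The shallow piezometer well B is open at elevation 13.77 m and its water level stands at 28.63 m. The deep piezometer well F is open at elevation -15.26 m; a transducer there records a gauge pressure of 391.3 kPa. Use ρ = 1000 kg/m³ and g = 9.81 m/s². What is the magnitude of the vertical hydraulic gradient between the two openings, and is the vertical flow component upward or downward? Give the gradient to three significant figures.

Total head at well B: h = 28.63 m (water level in the standpipe).
Pressure head at well F: ψ = P/(ρg) = 391.3×1000 / (1000 × 9.81) = 39.89 m.
Total head at well F: h = z + ψ = -15.26 + 39.89 = 24.63 m.
Δh = h(well B) − h(well F) = 28.63 − 24.63 = 4.00 m.
Vertical separation Δz = 13.77 − (-15.26) = 29.03 m.
|i_v| = |Δh| / Δz = 4.00 / 29.03 = 0.138.
Head is higher in the shallow piezometer, so vertical flow is downward (recharge condition).

|i_v| ≈ 0.138; vertical flow is downward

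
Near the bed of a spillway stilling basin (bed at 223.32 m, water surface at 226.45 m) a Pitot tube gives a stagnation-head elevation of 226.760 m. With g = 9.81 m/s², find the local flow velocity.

Near the bed, under hydrostatic conditions, the piezometric head (z + ψ) equals the free-surface elevation, 226.45 m.
Velocity head = total − piezometric = 226.760 − 226.45 = 0.310 m.
v = √(2g·h_v) = √(2 × 9.81 × 0.310) = 2.47 m/s.

v ≈ 2.47 m/s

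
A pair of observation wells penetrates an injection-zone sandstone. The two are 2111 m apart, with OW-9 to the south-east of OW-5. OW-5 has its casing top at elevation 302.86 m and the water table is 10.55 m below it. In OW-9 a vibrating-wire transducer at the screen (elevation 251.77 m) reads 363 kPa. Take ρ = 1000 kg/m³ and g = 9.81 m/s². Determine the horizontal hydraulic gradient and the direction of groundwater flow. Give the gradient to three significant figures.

i ≈ 0.00168; groundwater flows toward the south-east

Total head at OW-5: h = 302.86 − 10.55 = 292.31 m.
Pressure head at OW-9: ψ = P/(ρg) = 363×1000 / (1000 × 9.81) = 37.00 m.
Total head at OW-9: h = z + ψ = 251.77 + 37.00 = 288.77 m.
Head difference: h(OW-5) − h(OW-9) = 292.31 − 288.77 = 3.54 m.
Hydraulic gradient: i = |Δh| / L = 3.54 / 2111 = 0.00168.
Flow is from higher to lower head: from OW-5 toward OW-9, i.e. toward the south-east.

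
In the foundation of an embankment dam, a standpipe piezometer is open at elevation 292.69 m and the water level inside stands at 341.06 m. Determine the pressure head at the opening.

ψ ≈ 48.37 m

Total head h = 341.06 m (the water-surface elevation in the piezometer).
Pressure head ψ = h − z = 341.06 − 292.69 = 48.37 m.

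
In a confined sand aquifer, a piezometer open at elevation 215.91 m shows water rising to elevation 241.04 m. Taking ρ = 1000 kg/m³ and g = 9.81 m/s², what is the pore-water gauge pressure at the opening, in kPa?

P ≈ 247 kPa

Pressure head ψ = h − z = 241.04 − 215.91 = 25.13 m.
P = ρgψ = 1000 × 9.81 × 25.13 = 246525 Pa ≈ 247 kPa.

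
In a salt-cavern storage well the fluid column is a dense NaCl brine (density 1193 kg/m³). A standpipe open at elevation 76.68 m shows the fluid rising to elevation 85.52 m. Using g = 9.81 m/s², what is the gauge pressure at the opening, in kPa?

P ≈ 103 kPa

Pressure head ψ = h − z = 85.52 − 76.68 = 8.84 m.
P = ρgψ = 1193 × 9.81 × 8.84 = 103457 Pa ≈ 103 kPa.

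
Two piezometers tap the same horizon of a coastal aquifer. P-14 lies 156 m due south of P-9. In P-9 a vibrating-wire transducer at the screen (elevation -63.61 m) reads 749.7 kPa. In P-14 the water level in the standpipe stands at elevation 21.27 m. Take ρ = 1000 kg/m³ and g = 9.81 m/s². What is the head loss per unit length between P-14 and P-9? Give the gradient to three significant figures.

i ≈ 0.0542 m/m

Pressure head at P-9: ψ = P/(ρg) = 749.7×1000 / (1000 × 9.81) = 76.42 m.
Total head at P-9: h = z + ψ = -63.61 + 76.42 = 12.81 m.
Total head at P-14: h = 21.27 m (water level in the piezometer is the total head).
Head difference: h(P-9) − h(P-14) = 12.81 − 21.27 = -8.46 m.
Hydraulic gradient: i = |Δh| / L = 8.46 / 156 = 0.0542.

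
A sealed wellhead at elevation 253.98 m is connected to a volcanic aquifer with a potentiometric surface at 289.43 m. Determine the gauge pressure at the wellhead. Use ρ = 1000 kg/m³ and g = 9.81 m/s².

P ≈ 348 kPa

Head above the cap: Δh = 289.43 − 253.98 = 35.45 m.
P = ρgΔh = 1000 × 9.81 × 35.45 = 347764 Pa ≈ 348 kPa.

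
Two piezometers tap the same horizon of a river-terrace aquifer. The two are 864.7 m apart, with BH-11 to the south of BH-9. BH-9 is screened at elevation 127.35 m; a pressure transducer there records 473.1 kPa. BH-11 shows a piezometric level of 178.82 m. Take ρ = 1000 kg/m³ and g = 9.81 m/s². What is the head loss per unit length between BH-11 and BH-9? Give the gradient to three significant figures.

i ≈ 0.00375 m/m

Pressure head at BH-9: ψ = P/(ρg) = 473.1×1000 / (1000 × 9.81) = 48.23 m.
Total head at BH-9: h = z + ψ = 127.35 + 48.23 = 175.58 m.
Total head at BH-11: h = 178.82 m (water level in the piezometer is the total head).
Head difference: h(BH-9) − h(BH-11) = 175.58 − 178.82 = -3.24 m.
Hydraulic gradient: i = |Δh| / L = 3.24 / 864.7 = 0.00375.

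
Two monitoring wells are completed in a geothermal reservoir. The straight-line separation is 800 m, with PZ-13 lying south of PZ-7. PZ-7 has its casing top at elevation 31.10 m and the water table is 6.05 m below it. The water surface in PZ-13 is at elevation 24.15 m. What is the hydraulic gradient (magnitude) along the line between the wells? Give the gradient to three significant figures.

Total head at PZ-7: h = 31.10 − 6.05 = 25.05 m.
Total head at PZ-13: h = 24.15 m (water level in the piezometer is the total head).
Head difference: h(PZ-7) − h(PZ-13) = 25.05 − 24.15 = 0.90 m.
Hydraulic gradient: i = |Δh| / L = 0.90 / 800 = 0.00113.

i ≈ 0.00113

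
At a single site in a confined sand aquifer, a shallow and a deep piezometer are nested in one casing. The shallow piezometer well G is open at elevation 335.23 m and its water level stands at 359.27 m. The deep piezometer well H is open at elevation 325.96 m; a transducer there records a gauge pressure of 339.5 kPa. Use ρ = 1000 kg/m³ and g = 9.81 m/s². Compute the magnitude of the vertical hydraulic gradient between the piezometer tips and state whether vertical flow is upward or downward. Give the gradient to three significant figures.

|i_v| ≈ 0.140; vertical flow is upward

Total head at well G: h = 359.27 m (water level in the standpipe).
Pressure head at well H: ψ = P/(ρg) = 339.5×1000 / (1000 × 9.81) = 34.61 m.
Total head at well H: h = z + ψ = 325.96 + 34.61 = 360.57 m.
Δh = h(well G) − h(well H) = 359.27 − 360.57 = -1.30 m.
Vertical separation Δz = 335.23 − 325.96 = 9.27 m.
|i_v| = |Δh| / Δz = 1.30 / 9.27 = 0.140.
Head is higher in the deep piezometer, so vertical flow is upward (discharge condition).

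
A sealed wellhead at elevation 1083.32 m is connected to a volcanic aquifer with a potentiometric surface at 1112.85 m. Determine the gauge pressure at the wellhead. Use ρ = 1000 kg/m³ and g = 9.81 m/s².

P ≈ 290 kPa

Head above the cap: Δh = 1112.85 − 1083.32 = 29.53 m.
P = ρgΔh = 1000 × 9.81 × 29.53 = 289689 Pa ≈ 290 kPa.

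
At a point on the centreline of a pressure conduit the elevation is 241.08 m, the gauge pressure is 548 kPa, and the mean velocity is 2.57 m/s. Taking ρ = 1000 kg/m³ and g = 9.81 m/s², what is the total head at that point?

h ≈ 297.28 m

Pressure head ψ = P/(ρg) = 548×1000 / (1000 × 9.81) = 55.86 m.
Velocity head = v²/(2g) = 2.57² / (2 × 9.81) = 0.337 m.
h = z + ψ + v²/(2g) = 241.08 + 55.86 + 0.337 = 297.28 m.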